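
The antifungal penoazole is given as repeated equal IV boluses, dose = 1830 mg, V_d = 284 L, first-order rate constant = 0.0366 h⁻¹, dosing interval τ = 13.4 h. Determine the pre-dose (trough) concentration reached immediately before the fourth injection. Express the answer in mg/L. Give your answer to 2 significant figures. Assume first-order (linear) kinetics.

C₀ per dose = Dose / Vd = 1830 / 284 = 6.444 mg/L
Fraction remaining after one interval: r = e^(−kτ) = e^(−0.03660 × 13.4) = 0.6124
Before dose 4, 3 doses have been given (aged 1τ, 2τ, 3τ).
C_trough = C₀ × (r + r² + … + r^3) = C₀ × r(1−r^3)/(1−r)
        = 6.444 × 0.6124 × (1 − 0.2297) / (1 − 0.6124) = 7.843 mg/L

7.8 mg/L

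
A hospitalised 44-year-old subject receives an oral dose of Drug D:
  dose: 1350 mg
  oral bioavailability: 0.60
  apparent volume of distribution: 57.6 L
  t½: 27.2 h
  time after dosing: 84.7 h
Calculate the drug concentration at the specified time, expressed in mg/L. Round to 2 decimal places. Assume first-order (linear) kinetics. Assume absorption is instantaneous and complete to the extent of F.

Amount reaching circulation = F × Dose = 0.60 × 1350 = 810.0 mg
C₀ = F·Dose / Vd = 810.0 / 57.6 = 14.06 mg/L
k = ln2 / t½ = 0.693147 / 27.2 = 0.02548 h⁻¹
C = C₀ · e^(−k·t) = 14.06 × e^(−0.02548 × 84.7)
  = 14.06 × 0.1155 = 1.624 mg/L

1.62 mg/L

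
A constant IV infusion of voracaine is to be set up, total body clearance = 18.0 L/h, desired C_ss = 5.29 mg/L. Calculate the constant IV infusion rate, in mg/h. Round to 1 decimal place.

At steady state, infusion rate R₀ = Css × CL = 5.29 × 18.00 = 95.22 mg/h

95.2 mg/h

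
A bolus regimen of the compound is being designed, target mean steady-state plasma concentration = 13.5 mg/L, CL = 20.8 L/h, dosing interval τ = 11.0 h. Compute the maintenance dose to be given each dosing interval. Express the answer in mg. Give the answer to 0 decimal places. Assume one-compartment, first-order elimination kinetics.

3089 mg

At steady state, Dose/τ = Css × CL.
Dose = Css × CL × τ = 13.5 × 20.80 × 11.0 = 3089 mg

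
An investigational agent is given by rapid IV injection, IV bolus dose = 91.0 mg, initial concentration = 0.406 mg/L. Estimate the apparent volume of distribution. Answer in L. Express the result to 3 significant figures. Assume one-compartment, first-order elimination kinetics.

Vd = Dose / C₀ = 91.00 / 0.406 = 224.1 L

224 L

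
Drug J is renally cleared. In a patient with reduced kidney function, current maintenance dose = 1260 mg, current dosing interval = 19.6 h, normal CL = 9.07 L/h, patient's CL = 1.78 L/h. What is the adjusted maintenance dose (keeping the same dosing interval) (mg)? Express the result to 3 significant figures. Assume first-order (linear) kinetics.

To keep the same average steady-state level, dosing rate must scale with clearance.
CL ratio = 1.78 / 9.07 = 0.1963
New dose (same interval) = 1260 × 0.1963 = 247.3 mg

247 mg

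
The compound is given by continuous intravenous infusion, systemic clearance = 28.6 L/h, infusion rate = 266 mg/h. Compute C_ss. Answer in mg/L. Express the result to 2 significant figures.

9.3 mg/L

At steady state Css = R₀ / CL = 266 / 28.60 = 9.301 mg/L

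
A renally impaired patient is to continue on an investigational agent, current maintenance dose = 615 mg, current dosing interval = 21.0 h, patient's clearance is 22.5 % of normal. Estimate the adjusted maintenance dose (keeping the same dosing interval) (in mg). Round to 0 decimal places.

To keep the same average steady-state level, dosing rate must scale with clearance.
CL ratio = 22.5 / 100 = 0.2250
New dose (same interval) = 615 × 0.2250 = 138.4 mg

138 mg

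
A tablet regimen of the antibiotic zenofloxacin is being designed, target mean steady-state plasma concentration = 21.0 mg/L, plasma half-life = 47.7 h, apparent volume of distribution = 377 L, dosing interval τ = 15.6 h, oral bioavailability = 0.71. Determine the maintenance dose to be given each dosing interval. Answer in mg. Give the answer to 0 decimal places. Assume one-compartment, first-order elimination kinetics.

2528 mg

k = ln2 / t½ = 0.693147 / 47.7 = 0.01453 h⁻¹
CL = k × Vd = 0.01453 × 377 = 5.478 L/h
At steady state, F × (Dose/τ) = Css × CL.
Dose = Css × CL × τ / F = 21.0 × 5.478 × 15.6 / 0.71 = 2528 mg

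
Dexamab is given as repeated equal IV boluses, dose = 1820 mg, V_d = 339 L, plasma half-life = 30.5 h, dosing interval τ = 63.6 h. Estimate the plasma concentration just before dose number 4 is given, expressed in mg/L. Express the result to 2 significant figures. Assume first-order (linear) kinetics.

C₀ per dose = Dose / Vd = 1820 / 339 = 5.369 mg/L
k = ln2 / t½ = 0.693147 / 30.5 = 0.02273 h⁻¹
Fraction remaining after one interval: r = e^(−kτ) = e^(−0.02273 × 63.6) = 0.2356
Before dose 4, 3 doses have been given (aged 1τ, 2τ, 3τ).
C_trough = C₀ × (r + r² + … + r^3) = C₀ × r(1−r^3)/(1−r)
        = 5.369 × 0.2356 × (1 − 0.01308) / (1 − 0.2356) = 1.633 mg/L

1.6 mg/L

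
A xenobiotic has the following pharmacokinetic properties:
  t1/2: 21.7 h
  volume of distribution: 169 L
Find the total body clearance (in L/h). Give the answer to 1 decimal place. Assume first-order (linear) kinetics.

5.4 L/h

k = ln2 / t½ = 0.693147 / 21.7 = 0.03194 h⁻¹
CL = k × Vd = 0.03194 × 169 = 5.398 L/h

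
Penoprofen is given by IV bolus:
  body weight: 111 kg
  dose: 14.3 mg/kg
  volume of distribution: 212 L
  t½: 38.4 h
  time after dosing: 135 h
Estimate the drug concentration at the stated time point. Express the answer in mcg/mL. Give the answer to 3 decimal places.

Total dose = 14.3 × 111 = 1587 mg
C₀ = Dose / Vd = 1587 / 212 = 7.486 mg/L
k = ln2 / t½ = 0.693147 / 38.4 = 0.01805 h⁻¹
C = C₀ · e^(−k·t) = 7.486 × e^(−0.01805 × 135)
  = 7.486 × 0.08744 = 0.6546 mg/L
(0.6546 mg/L = 0.6546 mcg/mL)

0.655 mcg/mL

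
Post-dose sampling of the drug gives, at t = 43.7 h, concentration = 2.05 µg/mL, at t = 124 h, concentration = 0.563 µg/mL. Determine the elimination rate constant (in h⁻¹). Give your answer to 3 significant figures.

0.0161 h⁻¹

k = ln(C₁/C₂) / (t₂ − t₁) = ln(2.05/0.563) / (124 − 43.7)
  = 1.292 / 80.30 = 0.01609 h⁻¹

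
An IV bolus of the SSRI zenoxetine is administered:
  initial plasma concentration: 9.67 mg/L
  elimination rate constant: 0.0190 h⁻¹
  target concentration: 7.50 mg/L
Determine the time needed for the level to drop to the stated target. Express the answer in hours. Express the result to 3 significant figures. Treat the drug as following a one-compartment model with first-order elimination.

t = ln(C₀ / C) / k = ln(9.670 / 7.50) / 0.01900
  = ln(1.289) / 0.01900 = 0.2539 / 0.01900 = 13.36 h

13.4 h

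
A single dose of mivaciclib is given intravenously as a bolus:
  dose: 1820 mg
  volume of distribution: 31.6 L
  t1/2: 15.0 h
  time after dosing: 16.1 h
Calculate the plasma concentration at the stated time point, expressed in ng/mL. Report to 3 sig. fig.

27400 ng/mL

C₀ = Dose / Vd = 1820 / 31.6 = 57.59 mg/L
k = ln2 / t½ = 0.693147 / 15.0 = 0.04621 h⁻¹
C = C₀ · e^(−k·t) = 57.59 × e^(−0.04621 × 16.1)
  = 57.59 × 0.4752 = 27.37 mg/L
Convert: 27.37 mg/L × 1000 = 27370 ng/mL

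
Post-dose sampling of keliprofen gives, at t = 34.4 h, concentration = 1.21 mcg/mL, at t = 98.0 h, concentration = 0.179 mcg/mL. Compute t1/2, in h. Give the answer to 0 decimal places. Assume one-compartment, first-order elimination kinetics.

23 h

k = ln(C₁/C₂) / (t₂ − t₁) = ln(1.21/0.179) / (98.0 − 34.4)
  = 1.911 / 63.60 = 0.03005 h⁻¹
t½ = ln2 / k = 0.693147 / 0.03005 = 23.07 h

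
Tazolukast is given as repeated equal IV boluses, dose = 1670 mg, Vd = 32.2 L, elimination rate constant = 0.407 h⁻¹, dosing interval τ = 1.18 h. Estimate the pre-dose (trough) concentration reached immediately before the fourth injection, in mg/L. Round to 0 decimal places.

64 mg/L

C₀ per dose = Dose / Vd = 1670 / 32.2 = 51.86 mg/L
Fraction remaining after one interval: r = e^(−kτ) = e^(−0.4070 × 1.18) = 0.6186
Before dose 4, 3 doses have been given (aged 1τ, 2τ, 3τ).
C_trough = C₀ × (r + r² + … + r^3) = C₀ × r(1−r^3)/(1−r)
        = 51.86 × 0.6186 × (1 − 0.2367) / (1 − 0.6186) = 64.20 mg/L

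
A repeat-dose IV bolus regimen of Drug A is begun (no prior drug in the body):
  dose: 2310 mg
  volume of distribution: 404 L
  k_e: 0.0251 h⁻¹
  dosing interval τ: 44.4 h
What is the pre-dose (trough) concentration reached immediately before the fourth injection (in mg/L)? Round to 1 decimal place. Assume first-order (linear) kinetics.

2.7 mg/L

C₀ per dose = Dose / Vd = 2310 / 404 = 5.718 mg/L
Fraction remaining after one interval: r = e^(−kτ) = e^(−0.02510 × 44.4) = 0.3281
Before dose 4, 3 doses have been given (aged 1τ, 2τ, 3τ).
C_trough = C₀ × (r + r² + … + r^3) = C₀ × r(1−r^3)/(1−r)
        = 5.718 × 0.3281 × (1 − 0.03532) / (1 − 0.3281) = 2.694 mg/L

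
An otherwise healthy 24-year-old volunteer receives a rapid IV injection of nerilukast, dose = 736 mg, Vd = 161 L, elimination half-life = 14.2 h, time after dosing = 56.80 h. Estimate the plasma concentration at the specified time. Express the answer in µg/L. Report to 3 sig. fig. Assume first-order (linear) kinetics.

286 µg/L

C₀ = Dose / Vd = 736.0 / 161 = 4.571 mg/L
k = ln2 / t½ = 0.693147 / 14.2 = 0.04881 h⁻¹
t / t½ = 56.80 / 14.2 = 4 half-lives
C = C₀ × (1/2)^4 = 4.571 × 0.06250 = 0.2857 mg/L
Convert: 0.2857 mg/L × 1000 = 285.7 µg/L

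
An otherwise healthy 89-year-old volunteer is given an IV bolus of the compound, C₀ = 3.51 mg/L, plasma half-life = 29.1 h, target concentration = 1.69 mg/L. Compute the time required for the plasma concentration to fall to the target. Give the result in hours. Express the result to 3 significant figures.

30.7 h

k = ln2 / t½ = 0.693147 / 29.1 = 0.02382 h⁻¹
t = ln(C₀ / C) / k = ln(3.510 / 1.69) / 0.02382
  = ln(2.077) / 0.02382 = 0.7309 / 0.02382 = 30.68 h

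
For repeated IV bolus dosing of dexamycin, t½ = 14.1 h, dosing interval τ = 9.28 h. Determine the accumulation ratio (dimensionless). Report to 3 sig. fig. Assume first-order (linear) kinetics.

2.73

k = ln2 / t½ = 0.693147 / 14.1 = 0.04916 h⁻¹
e^(−kτ) = e^(−0.04916 × 9.28) = 0.6337
Accumulation ratio R = 1 / (1 − e^(−kτ)) = 1 / (1 − 0.6337) = 2.730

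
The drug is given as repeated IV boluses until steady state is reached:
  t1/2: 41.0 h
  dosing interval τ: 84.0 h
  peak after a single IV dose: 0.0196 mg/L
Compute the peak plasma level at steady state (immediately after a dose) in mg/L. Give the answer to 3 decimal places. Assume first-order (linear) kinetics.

0.026 mg/L

k = ln2 / t½ = 0.693147 / 41.0 = 0.01691 h⁻¹
e^(−kτ) = e^(−0.01691 × 84.0) = 0.2416
Accumulation ratio R = 1 / (1 − e^(−kτ)) = 1 / (1 − 0.2416) = 1.319
Steady-state peak = C₀ × R = 0.0196 × 1.319 = 0.02585 mg/L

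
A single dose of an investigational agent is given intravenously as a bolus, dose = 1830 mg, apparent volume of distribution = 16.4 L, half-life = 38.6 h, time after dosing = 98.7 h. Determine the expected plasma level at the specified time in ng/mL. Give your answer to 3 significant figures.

C₀ = Dose / Vd = 1830 / 16.4 = 111.6 mg/L
k = ln2 / t½ = 0.693147 / 38.6 = 0.01796 h⁻¹
C = C₀ · e^(−k·t) = 111.6 × e^(−0.01796 × 98.7)
  = 111.6 × 0.1699 = 18.96 mg/L
Convert: 18.96 mg/L × 1000 = 18960 ng/mL

19000 ng/mL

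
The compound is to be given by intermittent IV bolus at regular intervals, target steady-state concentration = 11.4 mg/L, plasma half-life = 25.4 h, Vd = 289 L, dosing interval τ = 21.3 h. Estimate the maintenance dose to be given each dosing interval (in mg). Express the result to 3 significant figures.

1920 mg

k = ln2 / t½ = 0.693147 / 25.4 = 0.02729 h⁻¹
CL = k × Vd = 0.02729 × 289 = 7.887 L/h
At steady state, Dose/τ = Css × CL.
Dose = Css × CL × τ = 11.4 × 7.887 × 21.3 = 1915 mg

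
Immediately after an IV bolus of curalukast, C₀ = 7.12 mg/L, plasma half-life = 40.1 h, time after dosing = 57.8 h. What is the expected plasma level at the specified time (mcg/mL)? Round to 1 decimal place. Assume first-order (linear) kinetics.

2.6 mcg/mL

k = ln2 / t½ = 0.693147 / 40.1 = 0.01729 h⁻¹
C = C₀ · e^(−k·t) = 7.120 × e^(−0.01729 × 57.8)
  = 7.120 × 0.3681 = 2.621 mg/L
(2.621 mg/L = 2.621 mcg/mL)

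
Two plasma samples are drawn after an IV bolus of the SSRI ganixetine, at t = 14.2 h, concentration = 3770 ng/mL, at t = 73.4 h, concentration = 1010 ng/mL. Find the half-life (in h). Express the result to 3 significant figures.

k = ln(C₁/C₂) / (t₂ − t₁) = ln(3770/1010) / (73.4 − 14.2)
  = 1.317 / 59.20 = 0.02225 h⁻¹
t½ = ln2 / k = 0.693147 / 0.02225 = 31.15 h

31.2 h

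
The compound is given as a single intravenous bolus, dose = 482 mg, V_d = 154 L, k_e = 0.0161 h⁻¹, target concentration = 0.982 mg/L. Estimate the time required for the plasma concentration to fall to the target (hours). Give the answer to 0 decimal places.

72 h

C₀ = Dose / Vd = 482.0 / 154 = 3.130 mg/L
t = ln(C₀ / C) / k = ln(3.130 / 0.982) / 0.01610
  = ln(3.187) / 0.01610 = 1.159 / 0.01610 = 71.99 h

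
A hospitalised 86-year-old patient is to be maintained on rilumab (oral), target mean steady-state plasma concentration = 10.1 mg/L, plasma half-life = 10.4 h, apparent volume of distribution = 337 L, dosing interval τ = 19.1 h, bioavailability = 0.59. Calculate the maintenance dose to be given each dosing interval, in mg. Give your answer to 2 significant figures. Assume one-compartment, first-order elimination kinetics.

k = ln2 / t½ = 0.693147 / 10.4 = 0.06665 h⁻¹
CL = k × Vd = 0.06665 × 337 = 22.46 L/h
At steady state, F × (Dose/τ) = Css × CL.
Dose = Css × CL × τ / F = 10.1 × 22.46 × 19.1 / 0.59 = 7344 mg

7300 mg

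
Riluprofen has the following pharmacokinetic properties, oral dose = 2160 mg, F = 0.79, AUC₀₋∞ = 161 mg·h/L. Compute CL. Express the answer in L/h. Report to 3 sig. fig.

CL = F·Dose / AUC = 0.79 × 2160 / 161 = 10.60 L/h

10.6 L/h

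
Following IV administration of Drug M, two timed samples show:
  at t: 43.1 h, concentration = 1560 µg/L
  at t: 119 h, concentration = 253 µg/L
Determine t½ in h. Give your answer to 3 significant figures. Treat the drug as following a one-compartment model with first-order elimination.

28.9 h

k = ln(C₁/C₂) / (t₂ − t₁) = ln(1560/253) / (119 − 43.1)
  = 1.819 / 75.90 = 0.02397 h⁻¹
t½ = ln2 / k = 0.693147 / 0.02397 = 28.92 h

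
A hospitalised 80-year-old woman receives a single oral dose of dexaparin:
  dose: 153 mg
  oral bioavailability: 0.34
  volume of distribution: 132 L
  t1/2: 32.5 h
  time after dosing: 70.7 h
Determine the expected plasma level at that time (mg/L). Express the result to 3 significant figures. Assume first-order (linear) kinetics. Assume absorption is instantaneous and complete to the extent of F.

0.0872 mg/L

Amount reaching circulation = F × Dose = 0.34 × 153.0 = 52.02 mg
C₀ = F·Dose / Vd = 52.02 / 132 = 0.3941 mg/L
k = ln2 / t½ = 0.693147 / 32.5 = 0.02133 h⁻¹
C = C₀ · e^(−k·t) = 0.3941 × e^(−0.02133 × 70.7)
  = 0.3941 × 0.2213 = 0.08721 mg/L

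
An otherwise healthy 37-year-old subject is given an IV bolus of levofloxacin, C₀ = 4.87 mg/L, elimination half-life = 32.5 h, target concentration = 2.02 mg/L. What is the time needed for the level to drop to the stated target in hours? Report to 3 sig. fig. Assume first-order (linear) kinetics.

41.3 h

k = ln2 / t½ = 0.693147 / 32.5 = 0.02133 h⁻¹
t = ln(C₀ / C) / k = ln(4.870 / 2.02) / 0.02133
  = ln(2.411) / 0.02133 = 0.8800 / 0.02133 = 41.26 h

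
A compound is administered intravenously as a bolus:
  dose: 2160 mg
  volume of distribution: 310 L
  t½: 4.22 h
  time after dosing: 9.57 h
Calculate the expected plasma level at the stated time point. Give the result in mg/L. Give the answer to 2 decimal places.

C₀ = Dose / Vd = 2160 / 310 = 6.968 mg/L
k = ln2 / t½ = 0.693147 / 4.22 = 0.1643 h⁻¹
C = C₀ · e^(−k·t) = 6.968 × e^(−0.1643 × 9.57)
  = 6.968 × 0.2076 = 1.447 mg/L

1.45 mg/L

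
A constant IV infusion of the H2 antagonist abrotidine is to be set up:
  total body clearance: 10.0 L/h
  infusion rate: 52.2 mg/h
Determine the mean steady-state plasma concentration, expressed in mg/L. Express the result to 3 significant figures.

5.22 mg/L

At steady state Css = R₀ / CL = 52.2 / 10.00 = 5.220 mg/L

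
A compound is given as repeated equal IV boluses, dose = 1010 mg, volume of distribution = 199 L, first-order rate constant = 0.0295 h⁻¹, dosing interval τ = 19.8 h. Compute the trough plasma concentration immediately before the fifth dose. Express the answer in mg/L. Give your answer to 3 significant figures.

C₀ per dose = Dose / Vd = 1010 / 199 = 5.075 mg/L
Fraction remaining after one interval: r = e^(−kτ) = e^(−0.02950 × 19.8) = 0.5576
Before dose 5, 4 doses have been given (aged 1τ, 2τ, 3τ, 4τ).
C_trough = C₀ × (r + r² + … + r^4) = C₀ × r(1−r^4)/(1−r)
        = 5.075 × 0.5576 × (1 − 0.09667) / (1 − 0.5576) = 5.778 mg/L

5.78 mg/L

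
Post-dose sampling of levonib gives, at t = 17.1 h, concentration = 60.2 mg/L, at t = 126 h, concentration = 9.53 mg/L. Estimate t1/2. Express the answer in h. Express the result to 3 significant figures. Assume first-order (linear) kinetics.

41.0 h

k = ln(C₁/C₂) / (t₂ − t₁) = ln(60.2/9.53) / (126 − 17.1)
  = 1.843 / 108.9 = 0.01692 h⁻¹
t½ = ln2 / k = 0.693147 / 0.01692 = 40.97 h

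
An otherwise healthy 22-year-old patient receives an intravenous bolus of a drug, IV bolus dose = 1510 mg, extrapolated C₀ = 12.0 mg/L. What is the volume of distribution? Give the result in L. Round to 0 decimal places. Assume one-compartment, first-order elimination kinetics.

Vd = Dose / C₀ = 1510 / 12.0 = 125.8 L

126 L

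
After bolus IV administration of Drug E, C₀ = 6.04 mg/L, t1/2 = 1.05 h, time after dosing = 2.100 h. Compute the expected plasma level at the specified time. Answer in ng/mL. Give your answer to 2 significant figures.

k = ln2 / t½ = 0.693147 / 1.05 = 0.6601 h⁻¹
t / t½ = 2.100 / 1.05 = 2 half-lives
C = C₀ × (1/2)^2 = 6.040 × 0.2500 = 1.510 mg/L
Convert: 1.510 mg/L × 1000 = 1510 ng/mL

1500 ng/mL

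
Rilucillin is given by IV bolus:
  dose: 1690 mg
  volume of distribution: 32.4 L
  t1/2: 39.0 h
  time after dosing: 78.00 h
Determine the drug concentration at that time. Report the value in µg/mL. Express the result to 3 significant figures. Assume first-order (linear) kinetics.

C₀ = Dose / Vd = 1690 / 32.4 = 52.16 mg/L
k = ln2 / t½ = 0.693147 / 39.0 = 0.01777 h⁻¹
t / t½ = 78.00 / 39.0 = 2 half-lives
C = C₀ × (1/2)^2 = 52.16 × 0.2500 = 13.04 mg/L
(13.04 mg/L = 13.04 µg/mL)

13.0 µg/mL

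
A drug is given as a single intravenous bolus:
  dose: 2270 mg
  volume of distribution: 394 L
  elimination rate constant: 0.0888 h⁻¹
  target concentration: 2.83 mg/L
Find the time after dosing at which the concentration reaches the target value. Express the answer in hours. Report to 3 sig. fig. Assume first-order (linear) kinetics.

C₀ = Dose / Vd = 2270 / 394 = 5.761 mg/L
t = ln(C₀ / C) / k = ln(5.761 / 2.83) / 0.08880
  = ln(2.036) / 0.08880 = 0.7110 / 0.08880 = 8.007 h

8.01 h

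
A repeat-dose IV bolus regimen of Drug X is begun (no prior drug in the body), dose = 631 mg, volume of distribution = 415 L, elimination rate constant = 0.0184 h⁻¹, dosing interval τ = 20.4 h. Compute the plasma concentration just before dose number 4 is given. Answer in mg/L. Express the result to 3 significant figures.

C₀ per dose = Dose / Vd = 631 / 415 = 1.520 mg/L
Fraction remaining after one interval: r = e^(−kτ) = e^(−0.01840 × 20.4) = 0.6870
Before dose 4, 3 doses have been given (aged 1τ, 2τ, 3τ).
C_trough = C₀ × (r + r² + … + r^3) = C₀ × r(1−r^3)/(1−r)
        = 1.520 × 0.6870 × (1 − 0.3242) / (1 − 0.6870) = 2.255 mg/L

2.26 mg/L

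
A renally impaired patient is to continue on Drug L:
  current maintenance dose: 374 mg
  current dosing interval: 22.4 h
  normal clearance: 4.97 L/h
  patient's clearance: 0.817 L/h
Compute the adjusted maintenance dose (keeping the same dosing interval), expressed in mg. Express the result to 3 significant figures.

To keep the same average steady-state level, dosing rate must scale with clearance.
CL ratio = 0.817 / 4.97 = 0.1644
New dose (same interval) = 374 × 0.1644 = 61.49 mg

61.5 mg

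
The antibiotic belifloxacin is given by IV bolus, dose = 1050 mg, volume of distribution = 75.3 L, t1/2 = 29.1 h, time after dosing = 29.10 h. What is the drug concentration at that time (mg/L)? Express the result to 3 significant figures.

6.97 mg/L

C₀ = Dose / Vd = 1050 / 75.3 = 13.94 mg/L
k = ln2 / t½ = 0.693147 / 29.1 = 0.02382 h⁻¹
t / t½ = 29.10 / 29.1 = 1 half-lives
C = C₀ × (1/2)^1 = 13.94 × 0.5000 = 6.970 mg/L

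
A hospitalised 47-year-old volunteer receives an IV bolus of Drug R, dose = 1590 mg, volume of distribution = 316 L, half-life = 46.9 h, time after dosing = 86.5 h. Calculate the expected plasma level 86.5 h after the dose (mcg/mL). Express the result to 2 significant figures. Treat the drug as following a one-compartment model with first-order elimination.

1.4 mcg/mL

C₀ = Dose / Vd = 1590 / 316 = 5.032 mg/L
k = ln2 / t½ = 0.693147 / 46.9 = 0.01478 h⁻¹
C = C₀ · e^(−k·t) = 5.032 × e^(−0.01478 × 86.5)
  = 5.032 × 0.2785 = 1.401 mg/L
(1.401 mg/L = 1.401 mcg/mL)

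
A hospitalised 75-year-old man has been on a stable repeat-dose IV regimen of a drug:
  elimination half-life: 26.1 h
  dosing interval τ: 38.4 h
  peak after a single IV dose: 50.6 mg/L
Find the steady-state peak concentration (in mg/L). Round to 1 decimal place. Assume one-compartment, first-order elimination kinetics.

79.1 mg/L

k = ln2 / t½ = 0.693147 / 26.1 = 0.02656 h⁻¹
e^(−kτ) = e^(−0.02656 × 38.4) = 0.3606
Accumulation ratio R = 1 / (1 − e^(−kτ)) = 1 / (1 − 0.3606) = 1.564
Steady-state peak = C₀ × R = 50.6 × 1.564 = 79.14 mg/L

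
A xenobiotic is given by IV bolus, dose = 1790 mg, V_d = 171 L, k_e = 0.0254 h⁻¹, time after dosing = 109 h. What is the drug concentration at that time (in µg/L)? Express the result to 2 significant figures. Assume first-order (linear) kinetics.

C₀ = Dose / Vd = 1790 / 171 = 10.47 mg/L
C = C₀ · e^(−k·t) = 10.47 × e^(−0.02540 × 109)
  = 10.47 × 0.06275 = 0.6570 mg/L
Convert: 0.6570 mg/L × 1000 = 657.0 µg/L

660 µg/L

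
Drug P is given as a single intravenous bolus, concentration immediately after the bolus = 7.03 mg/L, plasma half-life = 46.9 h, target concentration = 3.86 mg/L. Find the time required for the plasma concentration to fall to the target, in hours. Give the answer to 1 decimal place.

40.6 h

k = ln2 / t½ = 0.693147 / 46.9 = 0.01478 h⁻¹
t = ln(C₀ / C) / k = ln(7.030 / 3.86) / 0.01478
  = ln(1.821) / 0.01478 = 0.5994 / 0.01478 = 40.55 h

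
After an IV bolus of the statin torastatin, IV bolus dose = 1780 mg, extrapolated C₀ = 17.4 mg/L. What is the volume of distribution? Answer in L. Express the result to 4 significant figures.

Vd = Dose / C₀ = 1780 / 17.4 = 102.3 L

102.3 L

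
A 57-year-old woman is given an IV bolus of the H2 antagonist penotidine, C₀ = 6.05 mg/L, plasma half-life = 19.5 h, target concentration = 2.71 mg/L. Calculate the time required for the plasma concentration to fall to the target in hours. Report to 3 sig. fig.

22.6 h

k = ln2 / t½ = 0.693147 / 19.5 = 0.03555 h⁻¹
t = ln(C₀ / C) / k = ln(6.050 / 2.71) / 0.03555
  = ln(2.232) / 0.03555 = 0.8029 / 0.03555 = 22.59 h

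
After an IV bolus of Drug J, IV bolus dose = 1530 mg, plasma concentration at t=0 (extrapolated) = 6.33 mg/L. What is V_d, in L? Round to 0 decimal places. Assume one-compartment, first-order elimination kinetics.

242 L

Vd = Dose / C₀ = 1530 / 6.33 = 241.7 L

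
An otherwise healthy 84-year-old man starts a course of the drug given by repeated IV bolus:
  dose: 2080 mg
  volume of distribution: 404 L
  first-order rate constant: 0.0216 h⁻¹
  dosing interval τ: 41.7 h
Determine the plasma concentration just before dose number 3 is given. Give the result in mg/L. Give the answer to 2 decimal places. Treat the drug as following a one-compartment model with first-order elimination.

C₀ per dose = Dose / Vd = 2080 / 404 = 5.149 mg/L
Fraction remaining after one interval: r = e^(−kτ) = e^(−0.02160 × 41.7) = 0.4063
Before dose 3, 2 doses have been given (aged 1τ, 2τ).
C_trough = C₀ × (r + r²) = 5.149 × (0.4063 + 0.1651) = 2.942 mg/L

2.94 mg/L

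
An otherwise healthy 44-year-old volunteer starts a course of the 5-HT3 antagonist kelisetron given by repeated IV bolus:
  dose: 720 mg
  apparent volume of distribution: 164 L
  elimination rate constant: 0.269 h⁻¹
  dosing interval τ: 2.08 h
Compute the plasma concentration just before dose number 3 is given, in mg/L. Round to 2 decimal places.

C₀ per dose = Dose / Vd = 720 / 164 = 4.390 mg/L
Fraction remaining after one interval: r = e^(−kτ) = e^(−0.2690 × 2.08) = 0.5715
Before dose 3, 2 doses have been given (aged 1τ, 2τ).
C_trough = C₀ × (r + r²) = 4.390 × (0.5715 + 0.3266) = 3.943 mg/L

3.94 mg/L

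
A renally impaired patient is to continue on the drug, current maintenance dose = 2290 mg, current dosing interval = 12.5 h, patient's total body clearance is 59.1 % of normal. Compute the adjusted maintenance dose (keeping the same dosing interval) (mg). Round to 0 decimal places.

To keep the same average steady-state level, dosing rate must scale with clearance.
CL ratio = 59.1 / 100 = 0.5910
New dose (same interval) = 2290 × 0.5910 = 1353 mg

1353 mg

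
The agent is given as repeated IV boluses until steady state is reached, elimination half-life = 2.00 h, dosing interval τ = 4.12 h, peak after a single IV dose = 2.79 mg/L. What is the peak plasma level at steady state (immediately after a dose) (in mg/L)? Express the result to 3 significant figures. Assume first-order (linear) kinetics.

3.67 mg/L

k = ln2 / t½ = 0.693147 / 2.00 = 0.3466 h⁻¹
e^(−kτ) = e^(−0.3466 × 4.12) = 0.2398
Accumulation ratio R = 1 / (1 − e^(−kτ)) = 1 / (1 − 0.2398) = 1.315
Steady-state peak = C₀ × R = 2.79 × 1.315 = 3.669 mg/L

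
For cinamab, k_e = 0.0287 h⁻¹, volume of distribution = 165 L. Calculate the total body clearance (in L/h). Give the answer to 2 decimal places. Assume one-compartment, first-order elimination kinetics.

CL = k × Vd = 0.0287 × 165 = 4.736 L/h

4.74 L/h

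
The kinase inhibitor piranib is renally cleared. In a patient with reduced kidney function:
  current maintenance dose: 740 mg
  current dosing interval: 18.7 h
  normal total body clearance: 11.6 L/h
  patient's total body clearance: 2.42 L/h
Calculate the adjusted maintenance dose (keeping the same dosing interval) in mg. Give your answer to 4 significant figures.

To keep the same average steady-state level, dosing rate must scale with clearance.
CL ratio = 2.42 / 11.6 = 0.2086
New dose (same interval) = 740 × 0.2086 = 154.4 mg

154.4 mg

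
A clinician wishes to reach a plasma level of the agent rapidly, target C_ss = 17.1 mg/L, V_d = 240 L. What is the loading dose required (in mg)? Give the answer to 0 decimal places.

4104 mg

LD = Css × Vd = 17.1 × 240 = 4104 mg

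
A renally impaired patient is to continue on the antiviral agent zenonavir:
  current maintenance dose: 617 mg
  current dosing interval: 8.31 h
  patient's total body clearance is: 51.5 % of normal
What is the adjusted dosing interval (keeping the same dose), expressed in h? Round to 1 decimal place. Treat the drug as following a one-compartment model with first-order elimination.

To keep the same average steady-state level, dosing rate must scale with clearance.
CL ratio = 51.5 / 100 = 0.5150
New interval (same dose) = 8.31 / 0.5150 = 16.14 h

16.1 h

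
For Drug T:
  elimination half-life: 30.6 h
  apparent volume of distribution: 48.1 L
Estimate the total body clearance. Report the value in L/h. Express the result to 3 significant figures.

k = ln2 / t½ = 0.693147 / 30.6 = 0.02265 h⁻¹
CL = k × Vd = 0.02265 × 48.1 = 1.089 L/h

1.09 L/h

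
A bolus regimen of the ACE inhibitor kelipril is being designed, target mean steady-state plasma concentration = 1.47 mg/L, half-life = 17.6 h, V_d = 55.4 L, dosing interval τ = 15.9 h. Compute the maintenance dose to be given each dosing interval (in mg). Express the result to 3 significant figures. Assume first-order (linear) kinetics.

51.0 mg

k = ln2 / t½ = 0.693147 / 17.6 = 0.03938 h⁻¹
CL = k × Vd = 0.03938 × 55.4 = 2.182 L/h
At steady state, Dose/τ = Css × CL.
Dose = Css × CL × τ = 1.47 × 2.182 × 15.9 = 51.00 mg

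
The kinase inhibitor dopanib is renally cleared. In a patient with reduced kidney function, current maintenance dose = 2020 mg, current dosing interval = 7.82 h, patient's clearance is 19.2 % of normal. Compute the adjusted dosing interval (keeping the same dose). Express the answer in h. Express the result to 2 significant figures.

To keep the same average steady-state level, dosing rate must scale with clearance.
CL ratio = 19.2 / 100 = 0.1920
New interval (same dose) = 7.82 / 0.1920 = 40.73 h

41 h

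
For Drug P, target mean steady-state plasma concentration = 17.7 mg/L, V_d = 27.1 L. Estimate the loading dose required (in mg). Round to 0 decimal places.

LD = Css × Vd = 17.7 × 27.1 = 479.7 mg

480 mg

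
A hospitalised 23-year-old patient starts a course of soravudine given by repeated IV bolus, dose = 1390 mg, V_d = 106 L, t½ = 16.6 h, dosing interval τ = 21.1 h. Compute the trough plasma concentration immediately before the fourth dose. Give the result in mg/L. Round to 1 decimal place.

8.6 mg/L

C₀ per dose = Dose / Vd = 1390 / 106 = 13.11 mg/L
k = ln2 / t½ = 0.693147 / 16.6 = 0.04176 h⁻¹
Fraction remaining after one interval: r = e^(−kτ) = e^(−0.04176 × 21.1) = 0.4143
Before dose 4, 3 doses have been given (aged 1τ, 2τ, 3τ).
C_trough = C₀ × (r + r² + … + r^3) = C₀ × r(1−r^3)/(1−r)
        = 13.11 × 0.4143 × (1 − 0.07111) / (1 − 0.4143) = 8.614 mg/L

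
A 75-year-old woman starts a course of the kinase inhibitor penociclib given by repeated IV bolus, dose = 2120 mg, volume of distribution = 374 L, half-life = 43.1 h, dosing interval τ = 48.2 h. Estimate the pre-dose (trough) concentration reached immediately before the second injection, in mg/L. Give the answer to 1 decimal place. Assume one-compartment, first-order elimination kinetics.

C₀ per dose = Dose / Vd = 2120 / 374 = 5.668 mg/L
k = ln2 / t½ = 0.693147 / 43.1 = 0.01608 h⁻¹
Fraction remaining after one interval: r = e^(−kτ) = e^(−0.01608 × 48.2) = 0.4607
Before dose 2, 1 dose has been given (aged 1τ).
C_trough = C₀ × r = 5.668 × 0.4607 = 2.611 mg/L

2.6 mg/L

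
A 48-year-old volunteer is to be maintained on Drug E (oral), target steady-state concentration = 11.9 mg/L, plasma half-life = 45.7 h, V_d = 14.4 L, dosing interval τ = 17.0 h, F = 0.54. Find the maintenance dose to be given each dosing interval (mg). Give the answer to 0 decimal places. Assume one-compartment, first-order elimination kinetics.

82 mg

k = ln2 / t½ = 0.693147 / 45.7 = 0.01517 h⁻¹
CL = k × Vd = 0.01517 × 14.4 = 0.2184 L/h
At steady state, F × (Dose/τ) = Css × CL.
Dose = Css × CL × τ / F = 11.9 × 0.2184 × 17.0 / 0.54 = 81.82 mg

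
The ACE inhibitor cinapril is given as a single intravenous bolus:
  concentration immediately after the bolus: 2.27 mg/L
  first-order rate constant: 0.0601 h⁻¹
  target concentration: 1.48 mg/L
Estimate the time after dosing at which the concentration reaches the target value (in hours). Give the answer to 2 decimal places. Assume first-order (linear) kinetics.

t = ln(C₀ / C) / k = ln(2.270 / 1.48) / 0.06010
  = ln(1.534) / 0.06010 = 0.4279 / 0.06010 = 7.120 h

7.12 h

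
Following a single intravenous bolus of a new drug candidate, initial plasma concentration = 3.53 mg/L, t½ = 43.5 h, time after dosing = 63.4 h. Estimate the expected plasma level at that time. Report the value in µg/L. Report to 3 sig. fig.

k = ln2 / t½ = 0.693147 / 43.5 = 0.01593 h⁻¹
C = C₀ · e^(−k·t) = 3.530 × e^(−0.01593 × 63.4)
  = 3.530 × 0.3642 = 1.286 mg/L
Convert: 1.286 mg/L × 1000 = 1286 µg/L

1290 µg/L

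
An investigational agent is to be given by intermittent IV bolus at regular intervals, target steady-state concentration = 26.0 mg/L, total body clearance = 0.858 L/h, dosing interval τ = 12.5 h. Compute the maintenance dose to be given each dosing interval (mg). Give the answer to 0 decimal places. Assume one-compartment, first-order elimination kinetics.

At steady state, Dose/τ = Css × CL.
Dose = Css × CL × τ = 26.0 × 0.8580 × 12.5 = 278.9 mg

279 mg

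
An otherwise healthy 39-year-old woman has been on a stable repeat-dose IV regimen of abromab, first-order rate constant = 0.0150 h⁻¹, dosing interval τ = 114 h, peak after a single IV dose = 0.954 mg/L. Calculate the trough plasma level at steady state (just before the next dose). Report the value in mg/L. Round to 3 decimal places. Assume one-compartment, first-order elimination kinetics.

0.211 mg/L

e^(−kτ) = e^(−0.01500 × 114) = 0.1809
Accumulation ratio R = 1 / (1 − e^(−kτ)) = 1 / (1 − 0.1809) = 1.221
Steady-state trough = C₀ × R × e^(−kτ) = 0.954 × 1.221 × 0.1809 = 0.2107 mg/L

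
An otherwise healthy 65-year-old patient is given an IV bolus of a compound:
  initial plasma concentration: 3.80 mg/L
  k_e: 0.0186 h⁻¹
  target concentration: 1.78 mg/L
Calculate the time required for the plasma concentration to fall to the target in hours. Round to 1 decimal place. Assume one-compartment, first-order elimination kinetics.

t = ln(C₀ / C) / k = ln(3.800 / 1.78) / 0.01860
  = ln(2.135) / 0.01860 = 0.7585 / 0.01860 = 40.78 h

40.8 h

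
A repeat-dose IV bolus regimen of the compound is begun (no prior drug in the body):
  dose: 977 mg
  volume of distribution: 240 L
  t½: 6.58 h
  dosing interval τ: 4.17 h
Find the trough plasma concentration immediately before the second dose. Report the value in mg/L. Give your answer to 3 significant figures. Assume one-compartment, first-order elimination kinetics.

2.62 mg/L

C₀ per dose = Dose / Vd = 977 / 240 = 4.071 mg/L
k = ln2 / t½ = 0.693147 / 6.58 = 0.1053 h⁻¹
Fraction remaining after one interval: r = e^(−kτ) = e^(−0.1053 × 4.17) = 0.6446
Before dose 2, 1 dose has been given (aged 1τ).
C_trough = C₀ × r = 4.071 × 0.6446 = 2.624 mg/L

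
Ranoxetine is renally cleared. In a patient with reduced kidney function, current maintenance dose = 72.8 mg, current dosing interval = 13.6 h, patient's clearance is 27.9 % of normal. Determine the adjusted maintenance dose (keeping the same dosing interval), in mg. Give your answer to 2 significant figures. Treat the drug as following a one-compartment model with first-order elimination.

20 mg

To keep the same average steady-state level, dosing rate must scale with clearance.
CL ratio = 27.9 / 100 = 0.2790
New dose (same interval) = 72.8 × 0.2790 = 20.31 mg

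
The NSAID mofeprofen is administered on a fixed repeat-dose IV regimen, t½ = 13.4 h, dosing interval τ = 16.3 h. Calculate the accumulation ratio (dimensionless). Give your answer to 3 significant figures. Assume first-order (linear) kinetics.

1.76

k = ln2 / t½ = 0.693147 / 13.4 = 0.05173 h⁻¹
e^(−kτ) = e^(−0.05173 × 16.3) = 0.4303
Accumulation ratio R = 1 / (1 − e^(−kτ)) = 1 / (1 − 0.4303) = 1.755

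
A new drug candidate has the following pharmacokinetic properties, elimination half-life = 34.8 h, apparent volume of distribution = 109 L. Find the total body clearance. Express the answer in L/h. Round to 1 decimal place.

2.2 L/h

k = ln2 / t½ = 0.693147 / 34.8 = 0.01992 h⁻¹
CL = k × Vd = 0.01992 × 109 = 2.171 L/h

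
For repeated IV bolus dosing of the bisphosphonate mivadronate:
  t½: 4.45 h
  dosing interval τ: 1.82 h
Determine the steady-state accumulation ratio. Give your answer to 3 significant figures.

4.05

k = ln2 / t½ = 0.693147 / 4.45 = 0.1558 h⁻¹
e^(−kτ) = e^(−0.1558 × 1.82) = 0.7531
Accumulation ratio R = 1 / (1 − e^(−kτ)) = 1 / (1 − 0.7531) = 4.050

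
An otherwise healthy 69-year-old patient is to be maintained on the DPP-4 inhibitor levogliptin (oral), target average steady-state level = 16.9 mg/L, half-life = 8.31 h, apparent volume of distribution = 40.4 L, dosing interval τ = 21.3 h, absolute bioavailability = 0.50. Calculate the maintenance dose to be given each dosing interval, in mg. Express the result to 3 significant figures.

2430 mg

k = ln2 / t½ = 0.693147 / 8.31 = 0.08341 h⁻¹
CL = k × Vd = 0.08341 × 40.4 = 3.370 L/h
At steady state, F × (Dose/τ) = Css × CL.
Dose = Css × CL × τ / F = 16.9 × 3.370 × 21.3 / 0.50 = 2426 mg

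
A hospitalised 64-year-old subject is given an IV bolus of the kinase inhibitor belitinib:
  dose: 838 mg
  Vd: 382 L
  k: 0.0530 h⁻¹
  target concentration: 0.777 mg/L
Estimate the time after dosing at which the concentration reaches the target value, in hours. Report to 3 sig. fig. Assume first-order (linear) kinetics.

19.6 h

C₀ = Dose / Vd = 838.0 / 382 = 2.194 mg/L
t = ln(C₀ / C) / k = ln(2.194 / 0.777) / 0.05300
  = ln(2.824) / 0.05300 = 1.038 / 0.05300 = 19.58 h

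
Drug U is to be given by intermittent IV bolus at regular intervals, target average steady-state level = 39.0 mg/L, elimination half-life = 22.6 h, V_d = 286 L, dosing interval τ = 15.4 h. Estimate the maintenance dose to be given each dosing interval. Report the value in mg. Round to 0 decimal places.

k = ln2 / t½ = 0.693147 / 22.6 = 0.03067 h⁻¹
CL = k × Vd = 0.03067 × 286 = 8.772 L/h
At steady state, Dose/τ = Css × CL.
Dose = Css × CL × τ = 39.0 × 8.772 × 15.4 = 5268 mg

5268 mg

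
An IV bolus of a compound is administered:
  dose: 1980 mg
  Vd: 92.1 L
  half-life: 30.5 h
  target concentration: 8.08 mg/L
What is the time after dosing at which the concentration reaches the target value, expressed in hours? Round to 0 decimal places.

43 h

C₀ = Dose / Vd = 1980 / 92.1 = 21.50 mg/L
k = ln2 / t½ = 0.693147 / 30.5 = 0.02273 h⁻¹
t = ln(C₀ / C) / k = ln(21.50 / 8.08) / 0.02273
  = ln(2.661) / 0.02273 = 0.9787 / 0.02273 = 43.06 h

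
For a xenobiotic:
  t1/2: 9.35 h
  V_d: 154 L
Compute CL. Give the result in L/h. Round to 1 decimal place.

k = ln2 / t½ = 0.693147 / 9.35 = 0.07413 h⁻¹
CL = k × Vd = 0.07413 × 154 = 11.42 L/h

11.4 L/h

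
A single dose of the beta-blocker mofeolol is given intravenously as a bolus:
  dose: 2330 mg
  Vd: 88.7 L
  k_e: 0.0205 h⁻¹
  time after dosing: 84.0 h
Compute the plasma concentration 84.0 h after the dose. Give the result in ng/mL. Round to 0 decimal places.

4694 ng/mL

C₀ = Dose / Vd = 2330 / 88.7 = 26.27 mg/L
C = C₀ · e^(−k·t) = 26.27 × e^(−0.02050 × 84.0)
  = 26.27 × 0.1787 = 4.694 mg/L
Convert: 4.694 mg/L × 1000 = 4694 ng/mL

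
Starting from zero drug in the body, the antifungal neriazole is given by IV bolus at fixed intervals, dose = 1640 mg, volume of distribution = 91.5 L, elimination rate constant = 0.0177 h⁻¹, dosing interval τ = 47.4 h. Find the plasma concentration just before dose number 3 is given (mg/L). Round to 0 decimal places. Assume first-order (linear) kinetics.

C₀ per dose = Dose / Vd = 1640 / 91.5 = 17.92 mg/L
Fraction remaining after one interval: r = e^(−kτ) = e^(−0.01770 × 47.4) = 0.4322
Before dose 3, 2 doses have been given (aged 1τ, 2τ).
C_trough = C₀ × (r + r²) = 17.92 × (0.4322 + 0.1868) = 11.09 mg/L

11 mg/L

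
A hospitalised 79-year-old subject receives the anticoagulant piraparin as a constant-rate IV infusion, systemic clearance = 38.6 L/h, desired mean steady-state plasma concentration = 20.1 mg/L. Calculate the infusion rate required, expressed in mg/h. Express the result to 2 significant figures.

780 mg/h

At steady state, infusion rate R₀ = Css × CL = 20.1 × 38.60 = 775.9 mg/h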